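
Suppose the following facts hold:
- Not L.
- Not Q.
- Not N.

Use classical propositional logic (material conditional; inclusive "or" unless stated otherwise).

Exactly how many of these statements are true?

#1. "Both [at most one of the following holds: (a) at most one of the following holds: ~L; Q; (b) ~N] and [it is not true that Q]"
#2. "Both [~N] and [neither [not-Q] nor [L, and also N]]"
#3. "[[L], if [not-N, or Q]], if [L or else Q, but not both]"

1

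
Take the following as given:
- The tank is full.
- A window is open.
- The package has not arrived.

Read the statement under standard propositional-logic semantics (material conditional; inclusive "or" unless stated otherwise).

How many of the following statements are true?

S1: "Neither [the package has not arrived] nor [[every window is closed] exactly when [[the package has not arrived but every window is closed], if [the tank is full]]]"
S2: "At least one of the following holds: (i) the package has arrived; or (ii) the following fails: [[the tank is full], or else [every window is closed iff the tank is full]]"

0

Let R = "the package has arrived" (F), Q = "a window is open" (T), P = "the tank is full" (T).

S1: In symbols: ~R nor (~Q <-> (P -> (~R & ~Q)))

~R = ~F = T
~Q = ~T = F
~R = ~F = T
~Q = ~T = F
~R & ~Q = T & F = F
P -> (~R & ~Q) = T -> F = F
~Q <-> (P -> (~R & ~Q)) = F <-> F = T
~R nor (~Q <-> (P -> (~R & ~Q))) = T nor T = F
Thus S1 is false.

S2: Formalization: R | ~(P | (~Q <-> P))

~Q = ~T = F
~Q <-> P = F <-> T = F
P | (~Q <-> P) = T | F = T
~(P | (~Q <-> P)) = ~T = F
R | ~(P | (~Q <-> P)) = F | F = F
So S2 is false.

True statements: 0 (none).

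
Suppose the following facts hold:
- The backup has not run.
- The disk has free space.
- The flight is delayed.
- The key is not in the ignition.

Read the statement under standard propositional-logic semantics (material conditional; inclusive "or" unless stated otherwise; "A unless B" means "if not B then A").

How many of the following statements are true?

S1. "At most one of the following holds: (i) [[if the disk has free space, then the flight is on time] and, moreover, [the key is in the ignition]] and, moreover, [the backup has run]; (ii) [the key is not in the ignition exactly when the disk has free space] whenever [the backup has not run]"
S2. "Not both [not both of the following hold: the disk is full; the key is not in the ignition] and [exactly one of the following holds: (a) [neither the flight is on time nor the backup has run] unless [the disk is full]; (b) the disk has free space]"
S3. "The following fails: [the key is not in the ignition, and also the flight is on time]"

Let Q = "the disk is full" (False), R = "the flight is delayed" (True), S = "the key is in the ignition" (False), P = "the backup has run" (False).

S1: Parsed as (((not Q -> not R) and S) and P) nand (not P -> (not S iff not Q))

not Q = not False = True
not R = not True = False
not Q -> not R = True -> False = False
(not Q -> not R) and S = False and False = False
((not Q -> not R) and S) and P = False and False = False
not P = not False = True
not S = not False = True
not Q = not False = True
not S iff not Q = True iff True = True
not P -> (not S iff not Q) = True -> True = True
(((not Q -> not R) and S) and P) nand (not P -> (not S iff not Q)) = False nand True = True
Thus S1 is true.

S2: This is (Q nand not S) nand (((not R nor P) or Q) xor not Q).

not S = not False = True
Q nand not S = False nand True = True
not R = not True = False
not R nor P = False nor False = True
(not R nor P) or Q = True or False = True
not Q = not False = True
((not R nor P) or Q) xor not Q = True xor True = False
(Q nand not S) nand (((not R nor P) or Q) xor not Q) = True nand False = True
So S2 is true.

S3: Formalization: not (not S and not R)

not S = not False = True
not R = not True = False
not S and not R = True and False = False
not (not S and not R) = not False = True
Hence S3 is true.

Count: 3.

3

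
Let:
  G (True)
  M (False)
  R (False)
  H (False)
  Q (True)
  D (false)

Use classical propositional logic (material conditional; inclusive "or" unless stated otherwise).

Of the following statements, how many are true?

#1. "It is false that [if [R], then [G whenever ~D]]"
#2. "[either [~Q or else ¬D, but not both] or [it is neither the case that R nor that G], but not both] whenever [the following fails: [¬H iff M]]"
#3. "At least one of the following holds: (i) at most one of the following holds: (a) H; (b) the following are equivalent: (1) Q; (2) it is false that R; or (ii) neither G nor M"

#1: This is not (R -> (not D -> G)).

not D = not False = True
not D -> G = True -> True = True
R -> (not D -> G) = False -> True = True
not (R -> (not D -> G)) = not True = False
Thus #1 is false.

#2: This is not (not H iff M) -> ((not Q xor not D) xor (R nor G)).

not H = not False = True
not H iff M = True iff False = False
not (not H iff M) = not False = True
not Q = not True = False
not D = not False = True
not Q xor not D = False xor True = True
R nor G = False nor True = False
(not Q xor not D) xor (R nor G) = True xor False = True
not (not H iff M) -> ((not Q xor not D) xor (R nor G)) = True -> True = True
Thus #2 is true.

#3: In symbols: (H nand (Q iff not R)) or (G nor M)

not R = not False = True
Q iff not R = True iff True = True
H nand (Q iff not R) = False nand True = True
G nor M = True nor False = False
(H nand (Q iff not R)) or (G nor M) = True or False = True
Hence #3 is true.

Count: 2.

2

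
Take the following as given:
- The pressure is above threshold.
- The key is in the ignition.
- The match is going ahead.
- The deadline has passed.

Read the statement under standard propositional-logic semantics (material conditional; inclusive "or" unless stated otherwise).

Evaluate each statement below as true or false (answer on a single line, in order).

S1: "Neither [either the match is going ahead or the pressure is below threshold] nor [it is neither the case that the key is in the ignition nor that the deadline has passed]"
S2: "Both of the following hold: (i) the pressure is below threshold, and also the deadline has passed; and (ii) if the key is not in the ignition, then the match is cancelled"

S1 F; S2 F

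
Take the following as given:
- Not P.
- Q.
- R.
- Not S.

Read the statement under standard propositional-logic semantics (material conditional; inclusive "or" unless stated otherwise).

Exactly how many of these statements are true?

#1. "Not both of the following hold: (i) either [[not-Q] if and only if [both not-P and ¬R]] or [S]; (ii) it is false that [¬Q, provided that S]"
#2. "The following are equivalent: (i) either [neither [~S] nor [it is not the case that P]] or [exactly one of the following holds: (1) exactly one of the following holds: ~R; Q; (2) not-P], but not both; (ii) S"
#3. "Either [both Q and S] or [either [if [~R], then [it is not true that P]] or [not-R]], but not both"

3

#1: In symbols: ((~Q <-> (~P & ~R)) | S) nand ~(S -> ~Q)

~Q = ~T = F
~P = ~F = T
~R = ~T = F
~P & ~R = T & F = F
~Q <-> (~P & ~R) = F <-> F = T
(~Q <-> (~P & ~R)) | S = T | F = T
~Q = ~T = F
S -> ~Q = F -> F = T
~(S -> ~Q) = ~T = F
((~Q <-> (~P & ~R)) | S) nand ~(S -> ~Q) = T nand F = T
Hence #1 is true.

#2: Formalization: ((~S nor ~P) xor ((~R xor Q) xor ~P)) <-> S

~S = ~F = T
~P = ~F = T
~S nor ~P = T nor T = F
~R = ~T = F
~R xor Q = F xor T = T
~P = ~F = T
(~R xor Q) xor ~P = T xor T = F
(~S nor ~P) xor ((~R xor Q) xor ~P) = F xor F = F
((~S nor ~P) xor ((~R xor Q) xor ~P)) <-> S = F <-> F = T
Thus #2 is true.

#3: Formalization: (Q & S) xor ((~R -> ~P) | ~R)

Q & S = T & F = F
~R = ~T = F
~P = ~F = T
~R -> ~P = F -> T = T
~R = ~T = F
(~R -> ~P) | ~R = T | F = T
(Q & S) xor ((~R -> ~P) | ~R) = F xor T = T
So #3 is true.

3 of the 3 statements are true.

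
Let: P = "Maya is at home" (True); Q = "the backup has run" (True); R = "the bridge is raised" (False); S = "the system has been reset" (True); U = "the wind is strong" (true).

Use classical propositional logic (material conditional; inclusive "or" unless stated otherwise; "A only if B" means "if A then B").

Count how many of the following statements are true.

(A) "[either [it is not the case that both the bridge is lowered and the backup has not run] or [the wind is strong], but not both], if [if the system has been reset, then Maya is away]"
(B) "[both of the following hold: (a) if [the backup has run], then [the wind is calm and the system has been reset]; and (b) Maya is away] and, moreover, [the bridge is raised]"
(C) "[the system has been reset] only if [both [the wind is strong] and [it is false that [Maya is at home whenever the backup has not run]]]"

(A): Formalization: (S -> ~P) -> ((~R nand ~Q) xor U)

~P = ~T = F
S -> ~P = T -> F = F
~R = ~F = T
~Q = ~T = F
~R nand ~Q = T nand F = T
(~R nand ~Q) xor U = T xor T = F
(S -> ~P) -> ((~R nand ~Q) xor U) = F -> F = T
So (A) is true.

(B): In symbols: ((Q -> (~U & S)) & ~P) & R

~U = ~T = F
~U & S = F & T = F
Q -> (~U & S) = T -> F = F
~P = ~T = F
(Q -> (~U & S)) & ~P = F & F = F
((Q -> (~U & S)) & ~P) & R = F & F = F
So (B) is false.

(C): Formalization: S -> (U & ~(~Q -> P))

~Q = ~T = F
~Q -> P = F -> T = T
~(~Q -> P) = ~T = F
U & ~(~Q -> P) = T & F = F
S -> (U & ~(~Q -> P)) = T -> F = F
So (C) is false.

1 of the 3 statements is true.

1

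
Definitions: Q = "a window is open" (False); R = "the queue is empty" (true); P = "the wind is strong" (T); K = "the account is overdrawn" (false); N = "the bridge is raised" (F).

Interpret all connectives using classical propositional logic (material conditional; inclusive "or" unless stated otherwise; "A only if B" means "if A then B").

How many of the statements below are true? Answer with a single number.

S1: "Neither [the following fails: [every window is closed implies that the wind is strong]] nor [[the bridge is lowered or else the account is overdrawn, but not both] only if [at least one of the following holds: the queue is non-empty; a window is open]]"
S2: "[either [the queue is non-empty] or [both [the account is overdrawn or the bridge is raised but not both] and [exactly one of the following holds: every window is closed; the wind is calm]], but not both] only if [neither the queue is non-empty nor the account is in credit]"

2

S1: In symbols: not (not Q -> P) nor ((not N xor K) -> (not R or Q))

not Q = not False = True
not Q -> P = True -> True = True
not (not Q -> P) = not True = False
not N = not False = True
not N xor K = True xor False = True
not R = not True = False
not R or Q = False or False = False
(not N xor K) -> (not R or Q) = True -> False = False
not (not Q -> P) nor ((not N xor K) -> (not R or Q)) = False nor False = True
Thus S1 is true.

S2: This is (not R xor ((K xor N) and (not Q xor not P))) -> (not R nor not K).

not R = not True = False
K xor N = False xor False = False
not Q = not False = True
not P = not True = False
not Q xor not P = True xor False = True
(K xor N) and (not Q xor not P) = False and True = False
not R xor ((K xor N) and (not Q xor not P)) = False xor False = False
not R = not True = False
not K = not False = True
not R nor not K = False nor True = False
(not R xor ((K xor N) and (not Q xor not P))) -> (not R nor not K) = False -> False = True
So S2 is true.

Count: 2.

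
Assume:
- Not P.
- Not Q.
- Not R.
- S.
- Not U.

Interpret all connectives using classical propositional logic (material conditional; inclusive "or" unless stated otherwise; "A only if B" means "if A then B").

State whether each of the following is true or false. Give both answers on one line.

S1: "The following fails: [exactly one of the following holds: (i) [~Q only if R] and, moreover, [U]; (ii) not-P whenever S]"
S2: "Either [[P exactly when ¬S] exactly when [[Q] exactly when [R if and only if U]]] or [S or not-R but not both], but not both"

S1: Parsed as ¬(((¬Q → R) ∧ U) ⊕ (S → ¬P))

¬Q = ¬F = T
¬Q → R = T → F = F
(¬Q → R) ∧ U = F ∧ F = F
¬P = ¬F = T
S → ¬P = T → T = T
((¬Q → R) ∧ U) ⊕ (S → ¬P) = F ⊕ T = T
¬(((¬Q → R) ∧ U) ⊕ (S → ¬P)) = ¬T = F
Thus S1 is false.

S2: This is ((P ↔ ¬S) ↔ (Q ↔ (R ↔ U))) ⊕ (S ⊕ ¬R).

¬S = ¬T = F
P ↔ ¬S = F ↔ F = T
R ↔ U = F ↔ F = T
Q ↔ (R ↔ U) = F ↔ T = F
(P ↔ ¬S) ↔ (Q ↔ (R ↔ U)) = T ↔ F = F
¬R = ¬F = T
S ⊕ ¬R = T ⊕ T = F
((P ↔ ¬S) ↔ (Q ↔ (R ↔ U))) ⊕ (S ⊕ ¬R) = F ⊕ F = F
Thus S2 is false.

S1 False, S2 False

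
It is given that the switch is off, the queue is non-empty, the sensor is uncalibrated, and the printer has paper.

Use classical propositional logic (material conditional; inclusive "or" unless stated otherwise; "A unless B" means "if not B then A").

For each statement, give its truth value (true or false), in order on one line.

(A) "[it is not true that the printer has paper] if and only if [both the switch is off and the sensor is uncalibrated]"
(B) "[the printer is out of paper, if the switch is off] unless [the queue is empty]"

(A) F, (B) F

Let R = "the printer has paper" (T), P = "the switch is on" (F), M = "the sensor is calibrated" (F), K = "the queue is empty" (F).

(A): Formalization: ¬R ↔ (¬P ∧ ¬M)

¬R = ¬T = F
¬P = ¬F = T
¬M = ¬F = T
¬P ∧ ¬M = T ∧ T = T
¬R ↔ (¬P ∧ ¬M) = F ↔ T = F
Hence (A) is false.

(B): Formalization: (¬P → ¬R) ∨ K

¬P = ¬F = T
¬R = ¬T = F
¬P → ¬R = T → F = F
(¬P → ¬R) ∨ K = F ∨ F = F
So (B) is false.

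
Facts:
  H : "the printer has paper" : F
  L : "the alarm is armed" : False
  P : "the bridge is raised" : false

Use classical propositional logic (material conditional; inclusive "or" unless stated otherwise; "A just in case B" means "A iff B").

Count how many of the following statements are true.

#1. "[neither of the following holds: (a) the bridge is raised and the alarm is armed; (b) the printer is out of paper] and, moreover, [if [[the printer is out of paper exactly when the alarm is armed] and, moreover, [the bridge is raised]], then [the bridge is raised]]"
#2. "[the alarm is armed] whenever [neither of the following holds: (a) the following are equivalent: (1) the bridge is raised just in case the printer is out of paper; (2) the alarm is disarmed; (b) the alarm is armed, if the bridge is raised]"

1

#1: Parsed as ((P ∧ L) ↓ ¬H) ∧ (((¬H ↔ L) ∧ P) → P)

P ∧ L = F ∧ F = F
¬H = ¬F = T
(P ∧ L) ↓ ¬H = F ↓ T = F
¬H = ¬F = T
¬H ↔ L = T ↔ F = F
(¬H ↔ L) ∧ P = F ∧ F = F
((¬H ↔ L) ∧ P) → P = F → F = T
((P ∧ L) ↓ ¬H) ∧ (((¬H ↔ L) ∧ P) → P) = F ∧ T = F
So #1 is false.

#2: Parsed as (((P ↔ ¬H) ↔ ¬L) ↓ (P → L)) → L

¬H = ¬F = T
P ↔ ¬H = F ↔ T = F
¬L = ¬F = T
(P ↔ ¬H) ↔ ¬L = F ↔ T = F
P → L = F → F = T
((P ↔ ¬H) ↔ ¬L) ↓ (P → L) = F ↓ T = F
(((P ↔ ¬H) ↔ ¬L) ↓ (P → L)) → L = F → F = T
Hence #2 is true.

True statements: 1 (#2).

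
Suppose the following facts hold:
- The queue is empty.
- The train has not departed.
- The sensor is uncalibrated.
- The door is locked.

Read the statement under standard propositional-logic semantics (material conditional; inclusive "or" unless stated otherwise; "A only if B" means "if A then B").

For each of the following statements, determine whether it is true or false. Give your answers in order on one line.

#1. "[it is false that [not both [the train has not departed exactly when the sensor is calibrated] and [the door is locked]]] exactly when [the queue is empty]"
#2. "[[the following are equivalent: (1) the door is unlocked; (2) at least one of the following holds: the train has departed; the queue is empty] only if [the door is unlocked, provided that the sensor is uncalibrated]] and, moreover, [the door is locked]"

#1 False; #2 True

Let Q = "the train has departed" (F), R = "the sensor is calibrated" (F), S = "the door is locked" (T), P = "the queue is empty" (T).

#1: This is ¬((¬Q ↔ R) ↑ S) ↔ P.

¬Q = ¬F = T
¬Q ↔ R = T ↔ F = F
(¬Q ↔ R) ↑ S = F ↑ T = T
¬((¬Q ↔ R) ↑ S) = ¬T = F
¬((¬Q ↔ R) ↑ S) ↔ P = F ↔ T = F
Hence #1 is false.

#2: Formalization: ((¬S ↔ (Q ∨ P)) → (¬R → ¬S)) ∧ S

¬S = ¬T = F
Q ∨ P = F ∨ T = T
¬S ↔ (Q ∨ P) = F ↔ T = F
¬R = ¬F = T
¬S = ¬T = F
¬R → ¬S = T → F = F
(¬S ↔ (Q ∨ P)) → (¬R → ¬S) = F → F = T
((¬S ↔ (Q ∨ P)) → (¬R → ¬S)) ∧ S = T ∧ T = T
Hence #2 is true.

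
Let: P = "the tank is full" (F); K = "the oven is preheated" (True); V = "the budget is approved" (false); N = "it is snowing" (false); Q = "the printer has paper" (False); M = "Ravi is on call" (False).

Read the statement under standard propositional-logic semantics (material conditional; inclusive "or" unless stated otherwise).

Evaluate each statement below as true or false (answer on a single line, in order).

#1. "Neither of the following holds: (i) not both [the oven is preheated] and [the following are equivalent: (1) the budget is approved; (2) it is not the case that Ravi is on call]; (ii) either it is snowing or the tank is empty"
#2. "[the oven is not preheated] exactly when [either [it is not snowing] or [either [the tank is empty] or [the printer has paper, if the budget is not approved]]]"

#1: In symbols: (K ↑ (V ↔ ¬M)) ↓ (N ∨ ¬P)

¬M = ¬F = T
V ↔ ¬M = F ↔ T = F
K ↑ (V ↔ ¬M) = T ↑ F = T
¬P = ¬F = T
N ∨ ¬P = F ∨ T = T
(K ↑ (V ↔ ¬M)) ↓ (N ∨ ¬P) = T ↓ T = F
Hence #1 is false.

#2: Formalization: ¬K ↔ (¬N ∨ (¬P ∨ (¬V → Q)))

¬K = ¬T = F
¬N = ¬F = T
¬P = ¬F = T
¬V = ¬F = T
¬V → Q = T → F = F
¬P ∨ (¬V → Q) = T ∨ F = T
¬N ∨ (¬P ∨ (¬V → Q)) = T ∨ T = T
¬K ↔ (¬N ∨ (¬P ∨ (¬V → Q))) = F ↔ T = F
Hence #2 is false.

#1 false / #2 false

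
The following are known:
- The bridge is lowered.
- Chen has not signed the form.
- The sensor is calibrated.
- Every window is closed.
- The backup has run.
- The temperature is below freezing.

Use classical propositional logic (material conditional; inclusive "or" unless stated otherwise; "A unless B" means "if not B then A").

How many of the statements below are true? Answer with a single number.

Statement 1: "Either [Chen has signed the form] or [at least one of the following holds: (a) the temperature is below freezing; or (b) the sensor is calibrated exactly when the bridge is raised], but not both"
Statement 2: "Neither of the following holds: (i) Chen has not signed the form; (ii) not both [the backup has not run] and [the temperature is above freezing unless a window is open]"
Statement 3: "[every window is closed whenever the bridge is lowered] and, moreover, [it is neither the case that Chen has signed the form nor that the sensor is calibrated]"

Let Q = "Chen has signed the form" (False), V = "the temperature is below freezing" (True), R = "the sensor is calibrated" (True), P = "the bridge is raised" (False), U = "the backup has run" (True), S = "a window is open" (False).

Statement 1: In symbols: Q xor (V or (R iff P))

R iff P = True iff False = False
V or (R iff P) = True or False = True
Q xor (V or (R iff P)) = False xor True = True
Thus Statement 1 is true.

Statement 2: This is not Q nor (not U nand (not V or S)).

not Q = not False = True
not U = not True = False
not V = not True = False
not V or S = False or False = False
not U nand (not V or S) = False nand False = True
not Q nor (not U nand (not V or S)) = True nor True = False
Hence Statement 2 is false.

Statement 3: Formalization: (not P -> not S) and (Q nor R)

not P = not False = True
not S = not False = True
not P -> not S = True -> True = True
Q nor R = False nor True = False
(not P -> not S) and (Q nor R) = True and False = False
Hence Statement 3 is false.

True statements: 1 (Statement 1).

1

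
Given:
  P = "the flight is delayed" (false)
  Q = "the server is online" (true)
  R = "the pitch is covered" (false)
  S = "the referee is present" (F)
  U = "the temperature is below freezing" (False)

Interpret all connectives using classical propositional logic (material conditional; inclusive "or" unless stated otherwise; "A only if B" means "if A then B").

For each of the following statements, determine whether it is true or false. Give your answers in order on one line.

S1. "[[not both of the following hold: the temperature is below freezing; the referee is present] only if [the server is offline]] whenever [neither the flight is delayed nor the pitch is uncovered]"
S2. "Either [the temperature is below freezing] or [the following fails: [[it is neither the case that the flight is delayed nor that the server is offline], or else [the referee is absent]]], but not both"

S1: Formalization: (P ↓ ¬R) → ((U ↑ S) → ¬Q)

¬R = ¬F = T
P ↓ ¬R = F ↓ T = F
U ↑ S = F ↑ F = T
¬Q = ¬T = F
(U ↑ S) → ¬Q = T → F = F
(P ↓ ¬R) → ((U ↑ S) → ¬Q) = F → F = T
So S1 is true.

S2: In symbols: U ⊕ ¬((P ↓ ¬Q) ∨ ¬S)

¬Q = ¬T = F
P ↓ ¬Q = F ↓ F = T
¬S = ¬F = T
(P ↓ ¬Q) ∨ ¬S = T ∨ T = T
¬((P ↓ ¬Q) ∨ ¬S) = ¬T = F
U ⊕ ¬((P ↓ ¬Q) ∨ ¬S) = F ⊕ F = F
Thus S2 is false.

S1 True; S2 False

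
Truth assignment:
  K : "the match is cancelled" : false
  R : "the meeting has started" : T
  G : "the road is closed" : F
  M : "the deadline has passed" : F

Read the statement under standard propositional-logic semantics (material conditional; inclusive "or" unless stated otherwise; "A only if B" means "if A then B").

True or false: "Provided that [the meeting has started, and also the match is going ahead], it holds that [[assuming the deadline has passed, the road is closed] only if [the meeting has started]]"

Parsed as (R ∧ ¬K) → ((M → G) → R)

¬K = ¬F = T
R ∧ ¬K = T ∧ T = T
M → G = F → F = T
(M → G) → R = T → T = T
(R ∧ ¬K) → ((M → G) → R) = T → T = T

True.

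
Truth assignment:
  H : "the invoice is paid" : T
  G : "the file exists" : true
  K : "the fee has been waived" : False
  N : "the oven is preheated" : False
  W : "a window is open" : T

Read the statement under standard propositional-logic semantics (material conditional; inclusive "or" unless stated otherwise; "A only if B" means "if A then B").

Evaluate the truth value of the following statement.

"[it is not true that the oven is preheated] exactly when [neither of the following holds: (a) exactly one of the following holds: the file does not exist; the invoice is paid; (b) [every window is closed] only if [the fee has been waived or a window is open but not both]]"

Values: N=F, G=T, H=T, W=T, K=F.
Parsed as ~N <-> ((~G xor H) nor (~W -> (K xor W)))

~N = ~F = T
~G = ~T = F
~G xor H = F xor T = T
~W = ~T = F
K xor W = F xor T = T
~W -> (K xor W) = F -> T = T
(~G xor H) nor (~W -> (K xor W)) = T nor T = F
~N <-> ((~G xor H) nor (~W -> (K xor W))) = T <-> F = F

False.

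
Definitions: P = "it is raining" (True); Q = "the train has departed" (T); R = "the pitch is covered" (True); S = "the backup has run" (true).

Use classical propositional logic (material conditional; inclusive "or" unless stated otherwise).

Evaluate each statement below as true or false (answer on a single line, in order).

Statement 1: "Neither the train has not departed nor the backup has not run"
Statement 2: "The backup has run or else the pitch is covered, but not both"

Statement 1: Formalization: ~Q nor ~S

~Q = ~T = F
~S = ~T = F
~Q nor ~S = F nor F = T
So Statement 1 is true.

Statement 2: Parsed as S xor R

S xor R = T xor T = F
Hence Statement 2 is false.

Statement 1 True, Statement 2 False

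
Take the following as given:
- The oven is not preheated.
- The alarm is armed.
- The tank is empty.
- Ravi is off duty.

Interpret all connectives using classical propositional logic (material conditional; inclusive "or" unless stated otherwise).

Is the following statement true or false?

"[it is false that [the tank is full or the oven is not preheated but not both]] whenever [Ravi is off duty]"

Let W = "Ravi is on call" (F), H = "the tank is full" (F), N = "the oven is preheated" (F).
Parsed as ~W -> ~(H xor ~N)

~W = ~F = T
~N = ~F = T
H xor ~N = F xor T = T
~(H xor ~N) = ~T = F
~W -> ~(H xor ~N) = T -> F = F

The statement is false.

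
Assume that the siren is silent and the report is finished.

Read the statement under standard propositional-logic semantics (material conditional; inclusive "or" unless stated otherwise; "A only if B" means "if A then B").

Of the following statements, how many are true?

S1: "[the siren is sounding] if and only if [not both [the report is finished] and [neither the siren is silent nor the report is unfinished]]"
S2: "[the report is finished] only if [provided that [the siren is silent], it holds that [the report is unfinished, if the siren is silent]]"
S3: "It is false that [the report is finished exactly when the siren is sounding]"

1

Let U = "the siren is sounding" (F), P = "the report is finished" (T).

S1: In symbols: U <-> (P nand (~U nor ~P))

~U = ~F = T
~P = ~T = F
~U nor ~P = T nor F = F
P nand (~U nor ~P) = T nand F = T
U <-> (P nand (~U nor ~P)) = F <-> T = F
Hence S1 is false.

S2: Parsed as P -> (~U -> (~U -> ~P))

~U = ~F = T
~U = ~F = T
~P = ~T = F
~U -> ~P = T -> F = F
~U -> (~U -> ~P) = T -> F = F
P -> (~U -> (~U -> ~P)) = T -> F = F
Thus S2 is false.

S3: This is ~(P <-> U).

P <-> U = T <-> F = F
~(P <-> U) = ~F = T
Thus S3 is true.

1 of the 3 statements is true (S3).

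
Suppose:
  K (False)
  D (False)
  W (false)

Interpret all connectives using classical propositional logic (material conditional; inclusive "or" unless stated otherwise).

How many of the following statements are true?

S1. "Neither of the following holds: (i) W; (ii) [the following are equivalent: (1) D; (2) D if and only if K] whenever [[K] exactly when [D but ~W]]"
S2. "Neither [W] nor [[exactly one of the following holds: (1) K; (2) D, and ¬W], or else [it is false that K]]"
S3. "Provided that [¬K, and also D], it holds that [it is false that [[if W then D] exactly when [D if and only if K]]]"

S1: Formalization: W nor ((K iff (D and not W)) -> (D iff (D iff K)))

not W = not False = True
D and not W = False and True = False
K iff (D and not W) = False iff False = True
D iff K = False iff False = True
D iff (D iff K) = False iff True = False
(K iff (D and not W)) -> (D iff (D iff K)) = True -> False = False
W nor ((K iff (D and not W)) -> (D iff (D iff K))) = False nor False = True
Thus S1 is true.

S2: Parsed as W nor ((K xor (D and not W)) or not K)

not W = not False = True
D and not W = False and True = False
K xor (D and not W) = False xor False = False
not K = not False = True
(K xor (D and not W)) or not K = False or True = True
W nor ((K xor (D and not W)) or not K) = False nor True = False
Thus S2 is false.

S3: This is (not K and D) -> not ((W -> D) iff (D iff K)).

not K = not False = True
not K and D = True and False = False
W -> D = False -> False = True
D iff K = False iff False = True
(W -> D) iff (D iff K) = True iff True = True
not ((W -> D) iff (D iff K)) = not True = False
(not K and D) -> not ((W -> D) iff (D iff K)) = False -> False = True
Hence S3 is true.

True statements: 2 (S1, S3).

2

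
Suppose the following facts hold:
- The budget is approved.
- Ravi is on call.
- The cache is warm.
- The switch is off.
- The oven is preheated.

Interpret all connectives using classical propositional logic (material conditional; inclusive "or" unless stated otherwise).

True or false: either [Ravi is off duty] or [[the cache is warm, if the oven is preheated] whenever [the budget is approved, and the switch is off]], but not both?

Let V = "Ravi is on call" (T), L = "the budget is approved" (T), S = "the switch is on" (F), Q = "the oven is preheated" (T), N = "the cache is warm" (T).
Formalization: ~V xor ((L & ~S) -> (Q -> N))

~V = ~T = F
~S = ~F = T
L & ~S = T & T = T
Q -> N = T -> T = T
(L & ~S) -> (Q -> N) = T -> T = T
~V xor ((L & ~S) -> (Q -> N)) = F xor T = T

True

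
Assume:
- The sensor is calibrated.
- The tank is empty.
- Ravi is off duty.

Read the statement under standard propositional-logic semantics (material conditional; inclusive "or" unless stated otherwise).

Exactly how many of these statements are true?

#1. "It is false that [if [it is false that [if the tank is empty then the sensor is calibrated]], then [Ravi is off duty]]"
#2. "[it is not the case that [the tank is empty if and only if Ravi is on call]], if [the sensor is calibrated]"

1

Let Q = "the tank is full" (F), W = "the sensor is calibrated" (T), M = "Ravi is on call" (F).

#1: In symbols: ¬(¬(¬Q → W) → ¬M)

¬Q = ¬F = T
¬Q → W = T → T = T
¬(¬Q → W) = ¬T = F
¬M = ¬F = T
¬(¬Q → W) → ¬M = F → T = T
¬(¬(¬Q → W) → ¬M) = ¬T = F
Hence #1 is false.

#2: In symbols: W → ¬(¬Q ↔ M)

¬Q = ¬F = T
¬Q ↔ M = T ↔ F = F
¬(¬Q ↔ M) = ¬F = T
W → ¬(¬Q ↔ M) = T → T = T
So #2 is true.

1 of the 2 statements is true (#2).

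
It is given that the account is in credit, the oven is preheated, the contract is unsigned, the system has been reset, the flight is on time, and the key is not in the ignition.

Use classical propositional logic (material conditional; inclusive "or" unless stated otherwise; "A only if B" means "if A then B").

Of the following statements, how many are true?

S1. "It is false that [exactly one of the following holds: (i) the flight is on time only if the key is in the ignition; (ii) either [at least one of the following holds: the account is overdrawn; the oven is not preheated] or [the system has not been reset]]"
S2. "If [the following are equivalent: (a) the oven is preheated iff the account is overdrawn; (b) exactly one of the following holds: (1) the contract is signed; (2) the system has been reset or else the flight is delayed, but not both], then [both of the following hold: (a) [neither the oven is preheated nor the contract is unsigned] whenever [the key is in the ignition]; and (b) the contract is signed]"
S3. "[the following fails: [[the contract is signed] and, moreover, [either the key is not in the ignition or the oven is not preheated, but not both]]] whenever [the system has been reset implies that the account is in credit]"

Let U = "the flight is delayed" (F), V = "the key is in the ignition" (F), P = "the account is overdrawn" (F), Q = "the oven is preheated" (T), S = "the system has been reset" (T), R = "the contract is signed" (F).

S1: Parsed as ~((~U -> V) xor ((P | ~Q) | ~S))

~U = ~F = T
~U -> V = T -> F = F
~Q = ~T = F
P | ~Q = F | F = F
~S = ~T = F
(P | ~Q) | ~S = F | F = F
(~U -> V) xor ((P | ~Q) | ~S) = F xor F = F
~((~U -> V) xor ((P | ~Q) | ~S)) = ~F = T
Thus S1 is true.

S2: Parsed as ((Q <-> P) <-> (R xor (S xor U))) -> ((V -> (Q nor ~R)) & R)

Q <-> P = T <-> F = F
S xor U = T xor F = T
R xor (S xor U) = F xor T = T
(Q <-> P) <-> (R xor (S xor U)) = F <-> T = F
~R = ~F = T
Q nor ~R = T nor T = F
V -> (Q nor ~R) = F -> F = T
(V -> (Q nor ~R)) & R = T & F = F
((Q <-> P) <-> (R xor (S xor U))) -> ((V -> (Q nor ~R)) & R) = F -> F = T
So S2 is true.

S3: Formalization: (S -> ~P) -> ~(R & (~V xor ~Q))

~P = ~F = T
S -> ~P = T -> T = T
~V = ~F = T
~Q = ~T = F
~V xor ~Q = T xor F = T
R & (~V xor ~Q) = F & T = F
~(R & (~V xor ~Q)) = ~F = T
(S -> ~P) -> ~(R & (~V xor ~Q)) = T -> T = T
Thus S3 is true.

Count: 3.

3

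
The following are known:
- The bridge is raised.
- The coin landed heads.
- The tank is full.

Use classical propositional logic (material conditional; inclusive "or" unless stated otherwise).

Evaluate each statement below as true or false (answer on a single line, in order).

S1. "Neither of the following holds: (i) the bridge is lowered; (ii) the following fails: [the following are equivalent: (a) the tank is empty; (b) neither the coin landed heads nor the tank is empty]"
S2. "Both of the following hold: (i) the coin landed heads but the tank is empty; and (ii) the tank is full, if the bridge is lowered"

S1 T, S2 F

Let P = "the bridge is raised" (T), R = "the tank is full" (T), Q = "the coin landed heads" (T).

S1: Formalization: ~P nor ~(~R <-> (Q nor ~R))

~P = ~T = F
~R = ~T = F
~R = ~T = F
Q nor ~R = T nor F = F
~R <-> (Q nor ~R) = F <-> F = T
~(~R <-> (Q nor ~R)) = ~T = F
~P nor ~(~R <-> (Q nor ~R)) = F nor F = T
So S1 is true.

S2: This is (Q & ~R) & (~P -> R).

~R = ~T = F
Q & ~R = T & F = F
~P = ~T = F
~P -> R = F -> T = T
(Q & ~R) & (~P -> R) = F & T = F
So S2 is false.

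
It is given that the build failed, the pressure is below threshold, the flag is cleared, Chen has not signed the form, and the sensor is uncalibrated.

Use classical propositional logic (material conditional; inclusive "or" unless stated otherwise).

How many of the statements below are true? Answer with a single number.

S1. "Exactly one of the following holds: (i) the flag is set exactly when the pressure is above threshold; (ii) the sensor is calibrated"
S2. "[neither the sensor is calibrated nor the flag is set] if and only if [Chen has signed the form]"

Let W = "the flag is set" (F), Q = "the pressure is above threshold" (F), U = "the sensor is calibrated" (F), R = "Chen has signed the form" (F).

S1: Parsed as (W <-> Q) xor U

W <-> Q = F <-> F = T
(W <-> Q) xor U = T xor F = T
So S1 is true.

S2: Formalization: (U nor W) <-> R

U nor W = F nor F = T
(U nor W) <-> R = T <-> F = F
Thus S2 is false.

1 of the 2 statements is true (S1).

1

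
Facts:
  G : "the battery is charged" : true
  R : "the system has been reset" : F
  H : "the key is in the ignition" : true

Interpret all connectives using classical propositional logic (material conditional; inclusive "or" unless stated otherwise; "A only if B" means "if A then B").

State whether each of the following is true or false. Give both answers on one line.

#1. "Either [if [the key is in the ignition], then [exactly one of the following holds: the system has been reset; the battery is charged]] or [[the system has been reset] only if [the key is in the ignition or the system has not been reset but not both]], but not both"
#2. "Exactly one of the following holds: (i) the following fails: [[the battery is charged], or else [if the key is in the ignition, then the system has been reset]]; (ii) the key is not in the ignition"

#1: Formalization: (H → (R ⊕ G)) ⊕ (R → (H ⊕ ¬R))

R ⊕ G = F ⊕ T = T
H → (R ⊕ G) = T → T = T
¬R = ¬F = T
H ⊕ ¬R = T ⊕ T = F
R → (H ⊕ ¬R) = F → F = T
(H → (R ⊕ G)) ⊕ (R → (H ⊕ ¬R)) = T ⊕ T = F
So #1 is false.

#2: Formalization: ¬(G ∨ (H → R)) ⊕ ¬H

H → R = T → F = F
G ∨ (H → R) = T ∨ F = T
¬(G ∨ (H → R)) = ¬T = F
¬H = ¬T = F
¬(G ∨ (H → R)) ⊕ ¬H = F ⊕ F = F
Hence #2 is false.

#1 false / #2 false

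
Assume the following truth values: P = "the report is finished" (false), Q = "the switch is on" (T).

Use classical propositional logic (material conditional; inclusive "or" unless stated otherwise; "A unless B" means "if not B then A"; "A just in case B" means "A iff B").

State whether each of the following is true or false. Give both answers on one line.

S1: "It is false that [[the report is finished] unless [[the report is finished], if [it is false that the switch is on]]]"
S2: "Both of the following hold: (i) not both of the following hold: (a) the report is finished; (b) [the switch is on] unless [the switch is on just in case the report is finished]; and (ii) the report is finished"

S1 False; S2 False

S1: Formalization: ¬(P ∨ (¬Q → P))

¬Q = ¬T = F
¬Q → P = F → F = T
P ∨ (¬Q → P) = F ∨ T = T
¬(P ∨ (¬Q → P)) = ¬T = F
So S1 is false.

S2: This is (P ↑ (Q ∨ (Q ↔ P))) ∧ P.

Q ↔ P = T ↔ F = F
Q ∨ (Q ↔ P) = T ∨ F = T
P ↑ (Q ∨ (Q ↔ P)) = F ↑ T = T
(P ↑ (Q ∨ (Q ↔ P))) ∧ P = T ∧ F = F
So S2 is false.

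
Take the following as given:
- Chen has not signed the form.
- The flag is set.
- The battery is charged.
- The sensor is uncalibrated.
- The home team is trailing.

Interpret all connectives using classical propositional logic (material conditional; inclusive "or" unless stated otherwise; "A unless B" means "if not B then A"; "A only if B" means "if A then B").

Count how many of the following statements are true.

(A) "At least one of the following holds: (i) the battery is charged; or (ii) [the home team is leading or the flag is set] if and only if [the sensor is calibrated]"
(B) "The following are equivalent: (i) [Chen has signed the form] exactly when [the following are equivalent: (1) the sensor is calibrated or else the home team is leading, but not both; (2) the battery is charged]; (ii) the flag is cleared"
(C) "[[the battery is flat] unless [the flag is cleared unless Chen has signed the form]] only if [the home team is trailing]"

2

Let M = "the battery is charged" (True), Q = "the home team is leading" (False), U = "the flag is set" (True), G = "the sensor is calibrated" (False), S = "Chen has signed the form" (False).

(A): Parsed as M or ((Q or U) iff G)

Q or U = False or True = True
(Q or U) iff G = True iff False = False
M or ((Q or U) iff G) = True or False = True
So (A) is true.

(B): Parsed as (S iff ((G xor Q) iff M)) iff not U

G xor Q = False xor False = False
(G xor Q) iff M = False iff True = False
S iff ((G xor Q) iff M) = False iff False = True
not U = not True = False
(S iff ((G xor Q) iff M)) iff not U = True iff False = False
So (B) is false.

(C): This is (not M or (not U or S)) -> not Q.

not M = not True = False
not U = not True = False
not U or S = False or False = False
not M or (not U or S) = False or False = False
not Q = not False = True
(not M or (not U or S)) -> not Q = False -> True = True
So (C) is true.

True statements: 2 ((A), (C)).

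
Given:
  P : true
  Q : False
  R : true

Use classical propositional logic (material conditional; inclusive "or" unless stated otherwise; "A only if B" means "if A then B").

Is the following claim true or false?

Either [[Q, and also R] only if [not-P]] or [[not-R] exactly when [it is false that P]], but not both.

The statement is false.

Values: Q=F, R=T, P=T.
Formalization: ((Q & R) -> ~P) xor (~R <-> ~P)

Q & R = F & T = F
~P = ~T = F
(Q & R) -> ~P = F -> F = T
~R = ~T = F
~P = ~T = F
~R <-> ~P = F <-> F = T
((Q & R) -> ~P) xor (~R <-> ~P) = T xor T = F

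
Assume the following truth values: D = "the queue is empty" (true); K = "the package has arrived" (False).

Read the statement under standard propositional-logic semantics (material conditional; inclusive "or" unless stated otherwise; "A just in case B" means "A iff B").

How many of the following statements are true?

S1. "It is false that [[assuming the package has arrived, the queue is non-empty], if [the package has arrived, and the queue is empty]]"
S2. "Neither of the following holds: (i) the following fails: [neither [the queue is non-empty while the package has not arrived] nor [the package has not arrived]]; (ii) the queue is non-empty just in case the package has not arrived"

S1: In symbols: not ((K and D) -> (K -> not D))

K and D = False and True = False
not D = not True = False
K -> not D = False -> False = True
(K and D) -> (K -> not D) = False -> True = True
not ((K and D) -> (K -> not D)) = not True = False
Hence S1 is false.

S2: This is not ((not D and not K) nor not K) nor (not D iff not K).

not D = not True = False
not K = not False = True
not D and not K = False and True = False
not K = not False = True
(not D and not K) nor not K = False nor True = False
not ((not D and not K) nor not K) = not False = True
not D = not True = False
not K = not False = True
not D iff not K = False iff True = False
not ((not D and not K) nor not K) nor (not D iff not K) = True nor False = False
Thus S2 is false.

Count: 0.

0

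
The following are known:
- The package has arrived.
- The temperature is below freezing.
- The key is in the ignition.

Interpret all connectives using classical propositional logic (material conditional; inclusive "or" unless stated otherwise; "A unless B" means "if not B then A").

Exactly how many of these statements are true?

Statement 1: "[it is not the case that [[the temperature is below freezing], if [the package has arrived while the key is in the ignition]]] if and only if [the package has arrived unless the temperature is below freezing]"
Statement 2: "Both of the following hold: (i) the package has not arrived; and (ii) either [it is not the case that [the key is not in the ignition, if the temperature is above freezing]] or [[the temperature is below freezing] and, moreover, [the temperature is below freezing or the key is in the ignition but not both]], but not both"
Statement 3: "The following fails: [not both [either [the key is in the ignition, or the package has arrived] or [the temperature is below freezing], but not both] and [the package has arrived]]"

0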